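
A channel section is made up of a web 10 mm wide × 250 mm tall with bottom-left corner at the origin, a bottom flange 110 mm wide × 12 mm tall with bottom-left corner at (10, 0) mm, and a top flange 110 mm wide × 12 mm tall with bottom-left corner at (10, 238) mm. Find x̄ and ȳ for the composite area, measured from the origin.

x̄ = 35.82 mm, ȳ = 125.00 mm

web: A = 10 × 250 = 2500.00, centroid at (5.00, 125.00).
bottom flange: A = 110 × 12 = 1320.00, centroid at (65.00, 6.00).
top flange: A = 110 × 12 = 1320.00, centroid at (65.00, 244.00).
ΣA = 5140.00 mm²
ΣAx̄ = (2500.00)(5.00) + (1320.00)(65.00) + (1320.00)(65.00) = 184100.00 mm³
ΣAȳ = (2500.00)(125.00) + (1320.00)(6.00) + (1320.00)(244.00) = 642500.00 mm³
x̄ = 184100.00 / 5140.00 = 35.82 mm
ȳ = 642500.00 / 5140.00 = 125.00 mm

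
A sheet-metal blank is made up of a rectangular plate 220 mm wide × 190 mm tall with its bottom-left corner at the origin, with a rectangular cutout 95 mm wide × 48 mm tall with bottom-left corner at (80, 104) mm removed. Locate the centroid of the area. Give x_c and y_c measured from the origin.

plate: A = 220 × 190 = 41800.00, centroid at (110.00, 95.00).
hole: A = −(95 × 48) = -4560.00, centroid at (127.50, 128.00).
ΣA = 37240.00 mm²
ΣAx_c = (41800.00)(110.00) + (-4560.00)(127.50) = 4016600.00 mm³
ΣAy_c = (41800.00)(95.00) + (-4560.00)(128.00) = 3387320.00 mm³
x_c = 4016600.00 / 37240.00 = 107.86 mm
y_c = 3387320.00 / 37240.00 = 90.96 mm

x_c = 107.86 mm, y_c = 90.96 mm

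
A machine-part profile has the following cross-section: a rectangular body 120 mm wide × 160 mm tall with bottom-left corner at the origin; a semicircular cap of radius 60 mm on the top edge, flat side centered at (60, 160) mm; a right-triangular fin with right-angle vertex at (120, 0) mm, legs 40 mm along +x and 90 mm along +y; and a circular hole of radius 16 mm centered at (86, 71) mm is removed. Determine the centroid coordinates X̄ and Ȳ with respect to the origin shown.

Part | A | x̄ᵢ | ȳᵢ | A·x̄ᵢ | A·ȳᵢ
rectangular body | 19200.00 | 60.00 | 80.00 | 1152000.00 | 1536000.00
semicircular top | 5654.87 | 60.00 | 185.46 | 339292.01 | 1048778.68
triangular fin | 1800.00 | 133.33 | 30.00 | 240000.00 | 54000.00
hole | -804.25 | 86.00 | 71.00 | -69165.30 | -57101.59
Σ | 25850.62 |  |  | 1662126.70 | 2581677.10
X̄ = 1662126.70 / 25850.62 = 64.30 mm
Ȳ = 2581677.10 / 25850.62 = 99.87 mm

X̄ = 64.30 mm, Ȳ = 99.87 mm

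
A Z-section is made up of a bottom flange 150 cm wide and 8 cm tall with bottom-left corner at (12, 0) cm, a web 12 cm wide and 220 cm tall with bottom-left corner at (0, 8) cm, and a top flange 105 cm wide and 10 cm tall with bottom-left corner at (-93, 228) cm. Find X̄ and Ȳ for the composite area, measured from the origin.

X̄ = 15.89 cm, Ȳ = 114.72 cm

bottom flange: A = 150 × 8 = 1200.00, centroid at (87.00, 4.00).
web: A = 12 × 220 = 2640.00, centroid at (6.00, 118.00).
top flange: A = 105 × 10 = 1050.00, centroid at (-40.50, 233.00).
ΣA = 4890.00 cm², ΣAX̄ = 77715.00 cm³, ΣAȲ = 560970.00 cm³.
X̄ = 77715.00/4890.00 = 15.89 cm; Ȳ = 560970.00/4890.00 = 114.72 cm.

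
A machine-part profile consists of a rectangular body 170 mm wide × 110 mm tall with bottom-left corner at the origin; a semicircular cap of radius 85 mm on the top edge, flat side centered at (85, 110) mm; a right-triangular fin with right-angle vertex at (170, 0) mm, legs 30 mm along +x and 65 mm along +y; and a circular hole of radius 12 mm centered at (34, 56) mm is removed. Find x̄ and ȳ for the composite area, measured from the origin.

rectangular body: A = 170 × 110 = 18700.00, centroid at (85.00, 55.00).
semicircular top: A = ½π·85² = 11349.00, centroid at (85.00, 146.08).
triangular fin: A = ½·30·65 = 975.00, centroid at (180.00, 21.67).
hole: A = −π·12² = -452.39, centroid at (34.00, 56.00).
ΣA = 30571.61 mm², ΣAx̄ = 2714284.06 mm³, ΣAȳ = 2682098.24 mm³.
x̄ = 2714284.06/30571.61 = 88.78 mm; ȳ = 2682098.24/30571.61 = 87.73 mm.

x̄ = 88.78 mm, ȳ = 87.73 mm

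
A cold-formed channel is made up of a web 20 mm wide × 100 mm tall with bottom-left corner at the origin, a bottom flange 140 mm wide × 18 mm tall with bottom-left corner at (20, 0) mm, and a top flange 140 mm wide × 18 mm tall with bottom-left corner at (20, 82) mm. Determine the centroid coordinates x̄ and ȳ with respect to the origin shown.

x̄ = 67.27 mm, ȳ = 50.00 mm

web: A = 20 × 100 = 2000.00, centroid at (10.00, 50.00).
bottom flange: A = 140 × 18 = 2520.00, centroid at (90.00, 9.00).
top flange: A = 140 × 18 = 2520.00, centroid at (90.00, 91.00).
ΣA = 7040.00 mm², ΣAx̄ = 473600.00 mm³, ΣAȳ = 352000.00 mm³.
x̄ = 473600.00/7040.00 = 67.27 mm; ȳ = 352000.00/7040.00 = 50.00 mm.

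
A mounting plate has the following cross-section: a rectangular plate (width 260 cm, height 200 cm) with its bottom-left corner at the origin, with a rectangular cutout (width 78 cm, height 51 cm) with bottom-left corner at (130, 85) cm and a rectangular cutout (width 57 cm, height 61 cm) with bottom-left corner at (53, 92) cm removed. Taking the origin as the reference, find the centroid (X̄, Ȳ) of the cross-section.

X̄ = 130.30 cm, Ȳ = 97.31 cm

Part | A | x̄ᵢ | ȳᵢ | A·x̄ᵢ | A·ȳᵢ
plate | 52000.00 | 130.00 | 100.00 | 6760000.00 | 5200000.00
hole 1 | -3978.00 | 169.00 | 110.50 | -672282.00 | -439569.00
hole 2 | -3477.00 | 81.50 | 122.50 | -283375.50 | -425932.50
Σ | 44545.00 |  |  | 5804342.50 | 4334498.50
X̄ = 5804342.50 / 44545.00 = 130.30 cm
Ȳ = 4334498.50 / 44545.00 = 97.31 cm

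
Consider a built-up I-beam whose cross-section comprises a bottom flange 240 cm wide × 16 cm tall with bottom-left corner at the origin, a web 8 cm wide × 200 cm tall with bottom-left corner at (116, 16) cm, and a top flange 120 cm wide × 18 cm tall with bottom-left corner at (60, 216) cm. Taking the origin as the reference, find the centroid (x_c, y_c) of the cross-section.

bottom flange: A = 240 × 16 = 3840.00, centroid at (120.00, 8.00).
web: A = 8 × 200 = 1600.00, centroid at (120.00, 116.00).
top flange: A = 120 × 18 = 2160.00, centroid at (120.00, 225.00).
ΣA = 7600.00 cm²
ΣAx_c = (3840.00)(120.00) + (1600.00)(120.00) + (2160.00)(120.00) = 912000.00 cm³
ΣAy_c = (3840.00)(8.00) + (1600.00)(116.00) + (2160.00)(225.00) = 702320.00 cm³
x_c = 912000.00 / 7600.00 = 120.00 cm
y_c = 702320.00 / 7600.00 = 92.41 cm

x_c = 120.00 cm, y_c = 92.41 cm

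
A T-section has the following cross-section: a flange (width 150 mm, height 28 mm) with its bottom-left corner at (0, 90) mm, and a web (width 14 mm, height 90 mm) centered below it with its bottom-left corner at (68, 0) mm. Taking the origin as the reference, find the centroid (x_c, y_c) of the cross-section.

x_c = 75.00 mm, y_c = 90.38 mm

web: A = 14 × 90 = 1260.00, centroid at (75.00, 45.00).
flange: A = 150 × 28 = 4200.00, centroid at (75.00, 104.00).
ΣA = 5460.00 mm², ΣAx_c = 409500.00 mm³, ΣAy_c = 493500.00 mm³.
x_c = 409500.00/5460.00 = 75.00 mm; y_c = 493500.00/5460.00 = 90.38 mm.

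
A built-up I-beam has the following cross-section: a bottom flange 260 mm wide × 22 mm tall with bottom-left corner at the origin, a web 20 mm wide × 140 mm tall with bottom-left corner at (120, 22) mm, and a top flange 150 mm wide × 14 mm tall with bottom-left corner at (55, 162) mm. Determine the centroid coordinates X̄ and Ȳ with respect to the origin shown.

X̄ = 130.00 mm, Ȳ = 63.60 mm

Part | A | x̄ᵢ | ȳᵢ | A·x̄ᵢ | A·ȳᵢ
bottom flange | 5720.00 | 130.00 | 11.00 | 743600.00 | 62920.00
web | 2800.00 | 130.00 | 92.00 | 364000.00 | 257600.00
top flange | 2100.00 | 130.00 | 169.00 | 273000.00 | 354900.00
Σ | 10620.00 |  |  | 1380600.00 | 675420.00
X̄ = 1380600.00 / 10620.00 = 130.00 mm
Ȳ = 675420.00 / 10620.00 = 63.60 mm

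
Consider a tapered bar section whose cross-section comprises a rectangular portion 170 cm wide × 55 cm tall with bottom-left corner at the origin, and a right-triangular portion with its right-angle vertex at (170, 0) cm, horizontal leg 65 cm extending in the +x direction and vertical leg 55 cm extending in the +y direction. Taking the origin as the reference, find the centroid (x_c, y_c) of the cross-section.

rectangular portion: A = 170 × 55 = 9350.00, centroid at (85.00, 27.50).
triangular portion: A = ½·65·55 = 1787.50, centroid at (191.67, 18.33).
ΣA = 11137.50 cm²
ΣAx_c = (9350.00)(85.00) + (1787.50)(191.67) = 1137354.17 cm³
ΣAy_c = (9350.00)(27.50) + (1787.50)(18.33) = 289895.83 cm³
x_c = 1137354.17 / 11137.50 = 102.12 cm
y_c = 289895.83 / 11137.50 = 26.03 cm

x_c = 102.12 cm, y_c = 26.03 cm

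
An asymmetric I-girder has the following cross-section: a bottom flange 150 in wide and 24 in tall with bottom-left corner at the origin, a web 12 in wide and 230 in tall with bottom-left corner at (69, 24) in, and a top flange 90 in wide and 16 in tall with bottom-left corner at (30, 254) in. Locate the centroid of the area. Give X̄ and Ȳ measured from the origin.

X̄ = 75.00 in, Ȳ = 103.09 in

Part | A | x̄ᵢ | ȳᵢ | A·x̄ᵢ | A·ȳᵢ
bottom flange | 3600.00 | 75.00 | 12.00 | 270000.00 | 43200.00
web | 2760.00 | 75.00 | 139.00 | 207000.00 | 383640.00
top flange | 1440.00 | 75.00 | 262.00 | 108000.00 | 377280.00
Σ | 7800.00 |  |  | 585000.00 | 804120.00
X̄ = 585000.00 / 7800.00 = 75.00 in
Ȳ = 804120.00 / 7800.00 = 103.09 in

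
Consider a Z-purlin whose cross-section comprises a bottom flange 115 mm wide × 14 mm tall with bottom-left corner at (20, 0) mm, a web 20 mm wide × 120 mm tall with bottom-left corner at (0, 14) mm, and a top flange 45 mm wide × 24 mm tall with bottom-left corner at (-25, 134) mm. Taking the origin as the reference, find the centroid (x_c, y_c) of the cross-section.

x_c = 28.70 mm, y_c = 68.08 mm

bottom flange: A = 115 × 14 = 1610.00, centroid at (77.50, 7.00).
web: A = 20 × 120 = 2400.00, centroid at (10.00, 74.00).
top flange: A = 45 × 24 = 1080.00, centroid at (-2.50, 146.00).
ΣA = 5090.00 mm², ΣAx_c = 146075.00 mm³, ΣAy_c = 346550.00 mm³.
x_c = 146075.00/5090.00 = 28.70 mm; y_c = 346550.00/5090.00 = 68.08 mm.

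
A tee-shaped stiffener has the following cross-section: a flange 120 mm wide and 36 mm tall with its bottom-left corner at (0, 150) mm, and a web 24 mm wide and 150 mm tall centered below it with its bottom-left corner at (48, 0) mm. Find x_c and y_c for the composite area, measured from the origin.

x_c = 60.00 mm, y_c = 125.73 mm

web: A = 24 × 150 = 3600.00, centroid at (60.00, 75.00).
flange: A = 120 × 36 = 4320.00, centroid at (60.00, 168.00).
ΣA = 7920.00 mm²
ΣAx_c = (3600.00)(60.00) + (4320.00)(60.00) = 475200.00 mm³
ΣAy_c = (3600.00)(75.00) + (4320.00)(168.00) = 995760.00 mm³
x_c = 475200.00 / 7920.00 = 60.00 mm
y_c = 995760.00 / 7920.00 = 125.73 mm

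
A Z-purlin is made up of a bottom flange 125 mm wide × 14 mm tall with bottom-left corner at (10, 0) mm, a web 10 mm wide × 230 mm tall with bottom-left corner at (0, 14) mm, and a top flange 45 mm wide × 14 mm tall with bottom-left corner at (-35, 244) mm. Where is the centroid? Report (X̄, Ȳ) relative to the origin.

Part | A | x̄ᵢ | ȳᵢ | A·x̄ᵢ | A·ȳᵢ
bottom flange | 1750.00 | 72.50 | 7.00 | 126875.00 | 12250.00
web | 2300.00 | 5.00 | 129.00 | 11500.00 | 296700.00
top flange | 630.00 | -12.50 | 251.00 | -7875.00 | 158130.00
Σ | 4680.00 |  |  | 130500.00 | 467080.00
X̄ = 130500.00 / 4680.00 = 27.88 mm
Ȳ = 467080.00 / 4680.00 = 99.80 mm

X̄ = 27.88 mm, Ȳ = 99.80 mm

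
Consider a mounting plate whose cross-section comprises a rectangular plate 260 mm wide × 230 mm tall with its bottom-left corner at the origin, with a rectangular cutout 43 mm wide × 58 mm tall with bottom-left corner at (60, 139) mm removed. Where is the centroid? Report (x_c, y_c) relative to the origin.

x_c = 132.11 mm, y_c = 112.69 mm

plate: A = 260 × 230 = 59800.00, centroid at (130.00, 115.00).
hole: A = −(43 × 58) = -2494.00, centroid at (81.50, 168.00).
ΣA = 57306.00 mm²
ΣAx_c = (59800.00)(130.00) + (-2494.00)(81.50) = 7570739.00 mm³
ΣAy_c = (59800.00)(115.00) + (-2494.00)(168.00) = 6458008.00 mm³
x_c = 7570739.00 / 57306.00 = 132.11 mm
y_c = 6458008.00 / 57306.00 = 112.69 mm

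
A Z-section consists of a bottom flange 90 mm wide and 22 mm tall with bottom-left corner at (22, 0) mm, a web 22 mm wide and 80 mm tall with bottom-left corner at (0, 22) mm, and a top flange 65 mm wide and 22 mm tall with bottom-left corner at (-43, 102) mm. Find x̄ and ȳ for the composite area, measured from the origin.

x̄ = 26.50 mm, ȳ = 56.57 mm

bottom flange: A = 90 × 22 = 1980.00, centroid at (67.00, 11.00).
web: A = 22 × 80 = 1760.00, centroid at (11.00, 62.00).
top flange: A = 65 × 22 = 1430.00, centroid at (-10.50, 113.00).
ΣA = 5170.00 mm²
ΣAx̄ = (1980.00)(67.00) + (1760.00)(11.00) + (1430.00)(-10.50) = 137005.00 mm³
ΣAȳ = (1980.00)(11.00) + (1760.00)(62.00) + (1430.00)(113.00) = 292490.00 mm³
x̄ = 137005.00 / 5170.00 = 26.50 mm
ȳ = 292490.00 / 5170.00 = 56.57 mm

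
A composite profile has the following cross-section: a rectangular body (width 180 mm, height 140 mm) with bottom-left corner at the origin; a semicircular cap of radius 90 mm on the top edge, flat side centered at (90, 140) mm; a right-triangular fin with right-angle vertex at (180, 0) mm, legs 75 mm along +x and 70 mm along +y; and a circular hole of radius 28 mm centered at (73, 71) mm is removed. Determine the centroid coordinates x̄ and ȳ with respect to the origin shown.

rectangular body: A = 180 × 140 = 25200.00, centroid at (90.00, 70.00).
semicircular top: A = ½π·90² = 12723.45, centroid at (90.00, 178.20).
triangular fin: A = ½·75·70 = 2625.00, centroid at (205.00, 23.33).
hole: A = −π·28² = -2463.01, centroid at (73.00, 71.00).
ΣA = 38085.44 mm², ΣAx̄ = 3771435.89 mm³, ΣAȳ = 3917659.42 mm³.
x̄ = 3771435.89/38085.44 = 99.03 mm; ȳ = 3917659.42/38085.44 = 102.87 mm.

x̄ = 99.03 mm, ȳ = 102.87 mm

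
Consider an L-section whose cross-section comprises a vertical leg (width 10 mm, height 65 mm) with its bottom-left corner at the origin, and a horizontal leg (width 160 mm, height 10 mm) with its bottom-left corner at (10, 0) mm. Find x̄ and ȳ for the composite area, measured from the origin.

x̄ = 65.44 mm, ȳ = 12.94 mm

vertical leg: A = 10 × 65 = 650.00, centroid at (5.00, 32.50).
horizontal leg: A = 160 × 10 = 1600.00, centroid at (90.00, 5.00).
ΣA = 2250.00 mm², ΣAx̄ = 147250.00 mm³, ΣAȳ = 29125.00 mm³.
x̄ = 147250.00/2250.00 = 65.44 mm; ȳ = 29125.00/2250.00 = 12.94 mm.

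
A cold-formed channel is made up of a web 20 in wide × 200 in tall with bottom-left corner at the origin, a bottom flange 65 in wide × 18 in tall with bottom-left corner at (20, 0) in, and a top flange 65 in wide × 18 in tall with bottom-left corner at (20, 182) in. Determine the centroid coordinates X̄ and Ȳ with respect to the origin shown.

X̄ = 25.69 in, Ȳ = 100.00 in

Part | A | x̄ᵢ | ȳᵢ | A·x̄ᵢ | A·ȳᵢ
web | 4000.00 | 10.00 | 100.00 | 40000.00 | 400000.00
bottom flange | 1170.00 | 52.50 | 9.00 | 61425.00 | 10530.00
top flange | 1170.00 | 52.50 | 191.00 | 61425.00 | 223470.00
Σ | 6340.00 |  |  | 162850.00 | 634000.00
X̄ = 162850.00 / 6340.00 = 25.69 in
Ȳ = 634000.00 / 6340.00 = 100.00 in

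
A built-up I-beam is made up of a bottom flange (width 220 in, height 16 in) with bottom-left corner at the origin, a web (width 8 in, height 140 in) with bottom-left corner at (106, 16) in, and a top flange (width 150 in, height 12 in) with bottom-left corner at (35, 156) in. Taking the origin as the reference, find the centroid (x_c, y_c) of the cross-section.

x_c = 110.00 in, y_c = 64.61 in

bottom flange: A = 220 × 16 = 3520.00, centroid at (110.00, 8.00).
web: A = 8 × 140 = 1120.00, centroid at (110.00, 86.00).
top flange: A = 150 × 12 = 1800.00, centroid at (110.00, 162.00).
ΣA = 6440.00 in²
ΣAx_c = (3520.00)(110.00) + (1120.00)(110.00) + (1800.00)(110.00) = 708400.00 in³
ΣAy_c = (3520.00)(8.00) + (1120.00)(86.00) + (1800.00)(162.00) = 416080.00 in³
x_c = 708400.00 / 6440.00 = 110.00 in
y_c = 416080.00 / 6440.00 = 64.61 in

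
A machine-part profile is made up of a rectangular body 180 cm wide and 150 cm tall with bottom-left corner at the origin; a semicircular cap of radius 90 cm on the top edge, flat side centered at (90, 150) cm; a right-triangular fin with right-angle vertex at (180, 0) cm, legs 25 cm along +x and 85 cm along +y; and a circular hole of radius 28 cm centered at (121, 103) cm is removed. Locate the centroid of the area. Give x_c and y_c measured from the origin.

x_c = 90.73 cm, y_c = 109.49 cm

rectangular body: A = 180 × 150 = 27000.00, centroid at (90.00, 75.00).
semicircular top: A = ½π·90² = 12723.45, centroid at (90.00, 188.20).
triangular fin: A = ½·25·85 = 1062.50, centroid at (188.33, 28.33).
hole: A = −π·28² = -2463.01, centroid at (121.00, 103.00).
ΣA = 38322.94 cm², ΣAx_c = 3477190.64 cm³, ΣAy_c = 4195931.81 cm³.
x_c = 3477190.64/38322.94 = 90.73 cm; y_c = 4195931.81/38322.94 = 109.49 cm.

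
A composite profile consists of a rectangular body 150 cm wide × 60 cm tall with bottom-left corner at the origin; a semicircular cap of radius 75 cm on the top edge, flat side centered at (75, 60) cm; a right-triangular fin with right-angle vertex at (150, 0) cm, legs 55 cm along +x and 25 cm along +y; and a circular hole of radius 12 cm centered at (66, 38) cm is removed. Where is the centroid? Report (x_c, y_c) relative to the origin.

x_c = 78.78 cm, y_c = 59.21 cm

Part | A | x̄ᵢ | ȳᵢ | A·x̄ᵢ | A·ȳᵢ
rectangular body | 9000.00 | 75.00 | 30.00 | 675000.00 | 270000.00
semicircular top | 8835.73 | 75.00 | 91.83 | 662679.70 | 811393.76
triangular fin | 687.50 | 168.33 | 8.33 | 115729.17 | 5729.17
hole | -452.39 | 66.00 | 38.00 | -29857.70 | -17190.80
Σ | 18070.84 |  |  | 1423551.17 | 1069932.13
x_c = 1423551.17 / 18070.84 = 78.78 cm
y_c = 1069932.13 / 18070.84 = 59.21 cm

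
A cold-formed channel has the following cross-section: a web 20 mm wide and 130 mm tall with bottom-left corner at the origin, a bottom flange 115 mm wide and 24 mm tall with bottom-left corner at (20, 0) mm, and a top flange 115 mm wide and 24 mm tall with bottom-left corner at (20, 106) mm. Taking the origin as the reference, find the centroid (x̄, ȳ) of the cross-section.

web: A = 20 × 130 = 2600.00, centroid at (10.00, 65.00).
bottom flange: A = 115 × 24 = 2760.00, centroid at (77.50, 12.00).
top flange: A = 115 × 24 = 2760.00, centroid at (77.50, 118.00).
ΣA = 8120.00 mm²
ΣAx̄ = (2600.00)(10.00) + (2760.00)(77.50) + (2760.00)(77.50) = 453800.00 mm³
ΣAȳ = (2600.00)(65.00) + (2760.00)(12.00) + (2760.00)(118.00) = 527800.00 mm³
x̄ = 453800.00 / 8120.00 = 55.89 mm
ȳ = 527800.00 / 8120.00 = 65.00 mm

x̄ = 55.89 mm, ȳ = 65.00 mm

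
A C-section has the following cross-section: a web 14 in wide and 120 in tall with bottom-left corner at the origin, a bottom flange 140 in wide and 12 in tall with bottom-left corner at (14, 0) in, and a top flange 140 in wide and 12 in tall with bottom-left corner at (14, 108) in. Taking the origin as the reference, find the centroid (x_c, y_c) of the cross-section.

web: A = 14 × 120 = 1680.00, centroid at (7.00, 60.00).
bottom flange: A = 140 × 12 = 1680.00, centroid at (84.00, 6.00).
top flange: A = 140 × 12 = 1680.00, centroid at (84.00, 114.00).
ΣA = 5040.00 in², ΣAx_c = 294000.00 in³, ΣAy_c = 302400.00 in³.
x_c = 294000.00/5040.00 = 58.33 in; y_c = 302400.00/5040.00 = 60.00 in.

x_c = 58.33 in, y_c = 60.00 in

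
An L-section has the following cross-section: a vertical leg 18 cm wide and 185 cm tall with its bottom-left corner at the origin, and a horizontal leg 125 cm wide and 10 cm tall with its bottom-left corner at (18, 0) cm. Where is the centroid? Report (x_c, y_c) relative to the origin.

x_c = 28.51 cm, y_c = 68.62 cm

Part | A | x̄ᵢ | ȳᵢ | A·x̄ᵢ | A·ȳᵢ
vertical leg | 3330.00 | 9.00 | 92.50 | 29970.00 | 308025.00
horizontal leg | 1250.00 | 80.50 | 5.00 | 100625.00 | 6250.00
Σ | 4580.00 |  |  | 130595.00 | 314275.00
x_c = 130595.00 / 4580.00 = 28.51 cm
y_c = 314275.00 / 4580.00 = 68.62 cm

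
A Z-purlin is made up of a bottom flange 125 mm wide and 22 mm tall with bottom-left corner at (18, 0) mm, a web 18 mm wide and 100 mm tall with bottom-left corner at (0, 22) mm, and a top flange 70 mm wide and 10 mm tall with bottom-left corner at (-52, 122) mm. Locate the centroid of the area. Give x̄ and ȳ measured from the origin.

x̄ = 42.99 mm, ȳ = 47.38 mm

bottom flange: A = 125 × 22 = 2750.00, centroid at (80.50, 11.00).
web: A = 18 × 100 = 1800.00, centroid at (9.00, 72.00).
top flange: A = 70 × 10 = 700.00, centroid at (-17.00, 127.00).
ΣA = 5250.00 mm²
ΣAx̄ = (2750.00)(80.50) + (1800.00)(9.00) + (700.00)(-17.00) = 225675.00 mm³
ΣAȳ = (2750.00)(11.00) + (1800.00)(72.00) + (700.00)(127.00) = 248750.00 mm³
x̄ = 225675.00 / 5250.00 = 42.99 mm
ȳ = 248750.00 / 5250.00 = 47.38 mm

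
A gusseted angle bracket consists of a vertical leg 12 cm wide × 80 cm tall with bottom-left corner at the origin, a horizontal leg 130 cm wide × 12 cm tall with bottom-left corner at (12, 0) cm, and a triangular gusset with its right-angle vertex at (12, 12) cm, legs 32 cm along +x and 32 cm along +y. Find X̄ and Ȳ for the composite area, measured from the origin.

Part | A | x̄ᵢ | ȳᵢ | A·x̄ᵢ | A·ȳᵢ
vertical leg | 960.00 | 6.00 | 40.00 | 5760.00 | 38400.00
horizontal leg | 1560.00 | 77.00 | 6.00 | 120120.00 | 9360.00
gusset | 512.00 | 22.67 | 22.67 | 11605.33 | 11605.33
Σ | 3032.00 |  |  | 137485.33 | 59365.33
X̄ = 137485.33 / 3032.00 = 45.34 cm
Ȳ = 59365.33 / 3032.00 = 19.58 cm

X̄ = 45.34 cm, Ȳ = 19.58 cm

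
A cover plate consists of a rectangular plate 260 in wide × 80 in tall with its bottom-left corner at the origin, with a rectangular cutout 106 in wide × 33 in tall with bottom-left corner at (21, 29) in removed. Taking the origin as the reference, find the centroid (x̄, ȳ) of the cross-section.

x̄ = 141.32 in, ȳ = 38.89 in

plate: A = 260 × 80 = 20800.00, centroid at (130.00, 40.00).
hole: A = −(106 × 33) = -3498.00, centroid at (74.00, 45.50).
ΣA = 17302.00 in², ΣAx̄ = 2445148.00 in³, ΣAȳ = 672841.00 in³.
x̄ = 2445148.00/17302.00 = 141.32 in; ȳ = 672841.00/17302.00 = 38.89 in.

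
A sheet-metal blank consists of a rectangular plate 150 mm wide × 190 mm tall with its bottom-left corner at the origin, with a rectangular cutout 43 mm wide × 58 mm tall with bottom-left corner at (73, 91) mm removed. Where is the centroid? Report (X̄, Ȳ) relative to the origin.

plate: A = 150 × 190 = 28500.00, centroid at (75.00, 95.00).
hole: A = −(43 × 58) = -2494.00, centroid at (94.50, 120.00).
ΣA = 26006.00 mm²
ΣAX̄ = (28500.00)(75.00) + (-2494.00)(94.50) = 1901817.00 mm³
ΣAȲ = (28500.00)(95.00) + (-2494.00)(120.00) = 2408220.00 mm³
X̄ = 1901817.00 / 26006.00 = 73.13 mm
Ȳ = 2408220.00 / 26006.00 = 92.60 mm

X̄ = 73.13 mm, Ȳ = 92.60 mm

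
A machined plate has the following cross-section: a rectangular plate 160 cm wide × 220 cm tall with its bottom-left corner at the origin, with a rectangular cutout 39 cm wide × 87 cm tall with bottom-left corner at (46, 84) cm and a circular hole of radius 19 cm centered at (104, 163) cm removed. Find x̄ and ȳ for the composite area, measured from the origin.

x̄ = 80.72 cm, ȳ = 106.10 cm

plate: A = 160 × 220 = 35200.00, centroid at (80.00, 110.00).
hole 1: A = −(39 × 87) = -3393.00, centroid at (65.50, 127.50).
hole 2: A = −π·19² = -1134.11, centroid at (104.00, 163.00).
ΣA = 30672.89 cm², ΣAx̄ = 2475810.55 cm³, ΣAȳ = 3254531.76 cm³.
x̄ = 2475810.55/30672.89 = 80.72 cm; ȳ = 3254531.76/30672.89 = 106.10 cm.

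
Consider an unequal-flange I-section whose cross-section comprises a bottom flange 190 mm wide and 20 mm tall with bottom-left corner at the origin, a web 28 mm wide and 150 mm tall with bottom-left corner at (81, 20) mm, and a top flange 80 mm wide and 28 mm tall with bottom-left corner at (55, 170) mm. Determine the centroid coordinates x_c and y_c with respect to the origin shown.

x_c = 95.00 mm, y_c = 82.93 mm

bottom flange: A = 190 × 20 = 3800.00, centroid at (95.00, 10.00).
web: A = 28 × 150 = 4200.00, centroid at (95.00, 95.00).
top flange: A = 80 × 28 = 2240.00, centroid at (95.00, 184.00).
ΣA = 10240.00 mm²
ΣAx_c = (3800.00)(95.00) + (4200.00)(95.00) + (2240.00)(95.00) = 972800.00 mm³
ΣAy_c = (3800.00)(10.00) + (4200.00)(95.00) + (2240.00)(184.00) = 849160.00 mm³
x_c = 972800.00 / 10240.00 = 95.00 mm
y_c = 849160.00 / 10240.00 = 82.93 mm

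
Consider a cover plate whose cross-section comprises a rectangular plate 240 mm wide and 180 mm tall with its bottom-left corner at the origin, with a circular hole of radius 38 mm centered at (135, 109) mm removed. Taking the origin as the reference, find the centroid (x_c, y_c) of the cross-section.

plate: A = 240 × 180 = 43200.00, centroid at (120.00, 90.00).
hole: A = −π·38² = -4536.46, centroid at (135.00, 109.00).
ΣA = 38663.54 mm², ΣAx_c = 4571577.93 mm³, ΣAy_c = 3393525.88 mm³.
x_c = 4571577.93/38663.54 = 118.24 mm; y_c = 3393525.88/38663.54 = 87.77 mm.

x_c = 118.24 mm, y_c = 87.77 mm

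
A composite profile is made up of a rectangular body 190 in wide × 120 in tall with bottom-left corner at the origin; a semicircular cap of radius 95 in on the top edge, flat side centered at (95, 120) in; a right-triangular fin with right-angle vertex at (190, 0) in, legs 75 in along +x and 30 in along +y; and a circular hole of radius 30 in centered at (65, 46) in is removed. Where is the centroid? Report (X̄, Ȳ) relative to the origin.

X̄ = 101.23 in, Ȳ = 99.85 in

Part | A | x̄ᵢ | ȳᵢ | A·x̄ᵢ | A·ȳᵢ
rectangular body | 22800.00 | 95.00 | 60.00 | 2166000.00 | 1368000.00
semicircular top | 14176.44 | 95.00 | 160.32 | 1346761.50 | 2272755.76
triangular fin | 1125.00 | 215.00 | 10.00 | 241875.00 | 11250.00
hole | -2827.43 | 65.00 | 46.00 | -183783.17 | -130061.94
Σ | 35274.00 |  |  | 3570853.33 | 3521943.82
X̄ = 3570853.33 / 35274.00 = 101.23 in
Ȳ = 3521943.82 / 35274.00 = 99.85 in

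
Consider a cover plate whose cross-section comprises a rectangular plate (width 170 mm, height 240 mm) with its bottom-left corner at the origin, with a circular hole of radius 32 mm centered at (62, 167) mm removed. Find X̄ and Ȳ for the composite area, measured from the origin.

plate: A = 170 × 240 = 40800.00, centroid at (85.00, 120.00).
hole: A = −π·32² = -3216.99, centroid at (62.00, 167.00).
ΣA = 37583.01 mm²
ΣAX̄ = (40800.00)(85.00) + (-3216.99)(62.00) = 3268546.57 mm³
ΣAȲ = (40800.00)(120.00) + (-3216.99)(167.00) = 4358762.52 mm³
X̄ = 3268546.57 / 37583.01 = 86.97 mm
Ȳ = 4358762.52 / 37583.01 = 115.98 mm

X̄ = 86.97 mm, Ȳ = 115.98 mm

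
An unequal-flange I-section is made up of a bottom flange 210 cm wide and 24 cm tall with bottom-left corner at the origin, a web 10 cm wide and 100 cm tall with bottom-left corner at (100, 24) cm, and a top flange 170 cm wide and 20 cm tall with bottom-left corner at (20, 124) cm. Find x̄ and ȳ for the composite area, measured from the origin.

x̄ = 105.00 cm, ȳ = 62.51 cm

bottom flange: A = 210 × 24 = 5040.00, centroid at (105.00, 12.00).
web: A = 10 × 100 = 1000.00, centroid at (105.00, 74.00).
top flange: A = 170 × 20 = 3400.00, centroid at (105.00, 134.00).
ΣA = 9440.00 cm²
ΣAx̄ = (5040.00)(105.00) + (1000.00)(105.00) + (3400.00)(105.00) = 991200.00 cm³
ΣAȳ = (5040.00)(12.00) + (1000.00)(74.00) + (3400.00)(134.00) = 590080.00 cm³
x̄ = 991200.00 / 9440.00 = 105.00 cm
ȳ = 590080.00 / 9440.00 = 62.51 cm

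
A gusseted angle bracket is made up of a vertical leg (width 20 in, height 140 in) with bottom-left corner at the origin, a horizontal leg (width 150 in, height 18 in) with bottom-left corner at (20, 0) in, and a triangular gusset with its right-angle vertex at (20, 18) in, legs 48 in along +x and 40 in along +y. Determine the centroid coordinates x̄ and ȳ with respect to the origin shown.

vertical leg: A = 20 × 140 = 2800.00, centroid at (10.00, 70.00).
horizontal leg: A = 150 × 18 = 2700.00, centroid at (95.00, 9.00).
gusset: A = ½·48·40 = 960.00, centroid at (36.00, 31.33).
ΣA = 6460.00 in²
ΣAx̄ = (2800.00)(10.00) + (2700.00)(95.00) + (960.00)(36.00) = 319060.00 in³
ΣAȳ = (2800.00)(70.00) + (2700.00)(9.00) + (960.00)(31.33) = 250380.00 in³
x̄ = 319060.00 / 6460.00 = 49.39 in
ȳ = 250380.00 / 6460.00 = 38.76 in

x̄ = 49.39 in, ȳ = 38.76 in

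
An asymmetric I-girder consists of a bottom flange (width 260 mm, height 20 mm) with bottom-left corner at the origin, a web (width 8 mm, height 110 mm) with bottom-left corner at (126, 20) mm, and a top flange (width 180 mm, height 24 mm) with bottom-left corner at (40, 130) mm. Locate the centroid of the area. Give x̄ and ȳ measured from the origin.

Part | A | x̄ᵢ | ȳᵢ | A·x̄ᵢ | A·ȳᵢ
bottom flange | 5200.00 | 130.00 | 10.00 | 676000.00 | 52000.00
web | 880.00 | 130.00 | 75.00 | 114400.00 | 66000.00
top flange | 4320.00 | 130.00 | 142.00 | 561600.00 | 613440.00
Σ | 10400.00 |  |  | 1352000.00 | 731440.00
x̄ = 1352000.00 / 10400.00 = 130.00 mm
ȳ = 731440.00 / 10400.00 = 70.33 mm

x̄ = 130.00 mm, ȳ = 70.33 mm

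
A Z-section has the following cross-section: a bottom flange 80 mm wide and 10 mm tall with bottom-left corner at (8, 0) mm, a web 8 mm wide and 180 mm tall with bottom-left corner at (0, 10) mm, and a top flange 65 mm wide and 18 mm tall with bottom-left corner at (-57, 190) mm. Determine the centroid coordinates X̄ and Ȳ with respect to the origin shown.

X̄ = 4.54 mm, Ȳ = 111.68 mm

Part | A | x̄ᵢ | ȳᵢ | A·x̄ᵢ | A·ȳᵢ
bottom flange | 800.00 | 48.00 | 5.00 | 38400.00 | 4000.00
web | 1440.00 | 4.00 | 100.00 | 5760.00 | 144000.00
top flange | 1170.00 | -24.50 | 199.00 | -28665.00 | 232830.00
Σ | 3410.00 |  |  | 15495.00 | 380830.00
X̄ = 15495.00 / 3410.00 = 4.54 mm
Ȳ = 380830.00 / 3410.00 = 111.68 mm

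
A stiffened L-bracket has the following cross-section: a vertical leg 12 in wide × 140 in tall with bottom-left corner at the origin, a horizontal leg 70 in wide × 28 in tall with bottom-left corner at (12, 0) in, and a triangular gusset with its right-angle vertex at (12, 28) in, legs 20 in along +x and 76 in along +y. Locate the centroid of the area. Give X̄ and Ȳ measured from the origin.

X̄ = 26.45 in, Ȳ = 42.18 in

vertical leg: A = 12 × 140 = 1680.00, centroid at (6.00, 70.00).
horizontal leg: A = 70 × 28 = 1960.00, centroid at (47.00, 14.00).
gusset: A = ½·20·76 = 760.00, centroid at (18.67, 53.33).
ΣA = 4400.00 in²
ΣAX̄ = (1680.00)(6.00) + (1960.00)(47.00) + (760.00)(18.67) = 116386.67 in³
ΣAȲ = (1680.00)(70.00) + (1960.00)(14.00) + (760.00)(53.33) = 185573.33 in³
X̄ = 116386.67 / 4400.00 = 26.45 in
Ȳ = 185573.33 / 4400.00 = 42.18 in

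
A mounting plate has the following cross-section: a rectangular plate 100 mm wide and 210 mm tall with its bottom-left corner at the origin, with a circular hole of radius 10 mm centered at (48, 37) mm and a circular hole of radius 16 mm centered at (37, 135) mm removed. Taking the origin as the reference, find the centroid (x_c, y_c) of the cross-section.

x_c = 50.56 mm, y_c = 104.86 mm

plate: A = 100 × 210 = 21000.00, centroid at (50.00, 105.00).
hole 1: A = −π·10² = -314.16, centroid at (48.00, 37.00).
hole 2: A = −π·16² = -804.25, centroid at (37.00, 135.00).
ΣA = 19881.59 mm²
ΣAx_c = (21000.00)(50.00) + (-314.16)(48.00) + (-804.25)(37.00) = 1005163.19 mm³
ΣAy_c = (21000.00)(105.00) + (-314.16)(37.00) + (-804.25)(135.00) = 2084802.67 mm³
x_c = 1005163.19 / 19881.59 = 50.56 mm
y_c = 2084802.67 / 19881.59 = 104.86 mm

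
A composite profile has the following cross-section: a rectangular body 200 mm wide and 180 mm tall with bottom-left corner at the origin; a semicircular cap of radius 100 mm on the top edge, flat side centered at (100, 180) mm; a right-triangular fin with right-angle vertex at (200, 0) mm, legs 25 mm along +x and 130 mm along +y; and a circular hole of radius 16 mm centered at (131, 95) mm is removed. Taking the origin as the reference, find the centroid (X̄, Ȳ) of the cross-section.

Part | A | x̄ᵢ | ȳᵢ | A·x̄ᵢ | A·ȳᵢ
rectangular body | 36000.00 | 100.00 | 90.00 | 3600000.00 | 3240000.00
semicircular top | 15707.96 | 100.00 | 222.44 | 1570796.33 | 3494100.05
triangular fin | 1625.00 | 208.33 | 43.33 | 338541.67 | 70416.67
hole | -804.25 | 131.00 | 95.00 | -105356.45 | -76403.53
Σ | 52528.72 |  |  | 5403981.54 | 6728113.19
X̄ = 5403981.54 / 52528.72 = 102.88 mm
Ȳ = 6728113.19 / 52528.72 = 128.08 mm

X̄ = 102.88 mm, Ȳ = 128.08 mm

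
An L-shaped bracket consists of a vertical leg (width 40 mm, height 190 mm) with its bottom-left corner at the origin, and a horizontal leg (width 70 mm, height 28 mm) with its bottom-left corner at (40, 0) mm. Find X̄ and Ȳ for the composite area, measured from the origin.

X̄ = 31.28 mm, Ȳ = 78.39 mm

vertical leg: A = 40 × 190 = 7600.00, centroid at (20.00, 95.00).
horizontal leg: A = 70 × 28 = 1960.00, centroid at (75.00, 14.00).
ΣA = 9560.00 mm²
ΣAX̄ = (7600.00)(20.00) + (1960.00)(75.00) = 299000.00 mm³
ΣAȲ = (7600.00)(95.00) + (1960.00)(14.00) = 749440.00 mm³
X̄ = 299000.00 / 9560.00 = 31.28 mm
Ȳ = 749440.00 / 9560.00 = 78.39 mm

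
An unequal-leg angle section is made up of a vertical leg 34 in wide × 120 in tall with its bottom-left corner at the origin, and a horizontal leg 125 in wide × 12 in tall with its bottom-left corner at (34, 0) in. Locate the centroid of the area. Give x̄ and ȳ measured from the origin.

x̄ = 38.37 in, ȳ = 45.48 in

Part | A | x̄ᵢ | ȳᵢ | A·x̄ᵢ | A·ȳᵢ
vertical leg | 4080.00 | 17.00 | 60.00 | 69360.00 | 244800.00
horizontal leg | 1500.00 | 96.50 | 6.00 | 144750.00 | 9000.00
Σ | 5580.00 |  |  | 214110.00 | 253800.00
x̄ = 214110.00 / 5580.00 = 38.37 in
ȳ = 253800.00 / 5580.00 = 45.48 in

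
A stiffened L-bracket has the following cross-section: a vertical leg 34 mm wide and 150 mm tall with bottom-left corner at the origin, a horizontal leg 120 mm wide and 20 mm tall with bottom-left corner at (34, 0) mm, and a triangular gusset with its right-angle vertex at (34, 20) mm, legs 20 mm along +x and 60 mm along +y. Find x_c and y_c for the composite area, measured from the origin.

vertical leg: A = 34 × 150 = 5100.00, centroid at (17.00, 75.00).
horizontal leg: A = 120 × 20 = 2400.00, centroid at (94.00, 10.00).
gusset: A = ½·20·60 = 600.00, centroid at (40.67, 40.00).
ΣA = 8100.00 mm²
ΣAx_c = (5100.00)(17.00) + (2400.00)(94.00) + (600.00)(40.67) = 336700.00 mm³
ΣAy_c = (5100.00)(75.00) + (2400.00)(10.00) + (600.00)(40.00) = 430500.00 mm³
x_c = 336700.00 / 8100.00 = 41.57 mm
y_c = 430500.00 / 8100.00 = 53.15 mm

x_c = 41.57 mm, y_c = 53.15 mm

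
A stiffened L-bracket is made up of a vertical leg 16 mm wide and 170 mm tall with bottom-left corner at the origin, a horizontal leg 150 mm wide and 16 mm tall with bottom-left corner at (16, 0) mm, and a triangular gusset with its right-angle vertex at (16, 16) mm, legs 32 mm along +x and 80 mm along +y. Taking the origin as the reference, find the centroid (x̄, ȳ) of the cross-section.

x̄ = 42.86 mm, ȳ = 47.66 mm

vertical leg: A = 16 × 170 = 2720.00, centroid at (8.00, 85.00).
horizontal leg: A = 150 × 16 = 2400.00, centroid at (91.00, 8.00).
gusset: A = ½·32·80 = 1280.00, centroid at (26.67, 42.67).
ΣA = 6400.00 mm², ΣAx̄ = 274293.33 mm³, ΣAȳ = 305013.33 mm³.
x̄ = 274293.33/6400.00 = 42.86 mm; ȳ = 305013.33/6400.00 = 47.66 mm.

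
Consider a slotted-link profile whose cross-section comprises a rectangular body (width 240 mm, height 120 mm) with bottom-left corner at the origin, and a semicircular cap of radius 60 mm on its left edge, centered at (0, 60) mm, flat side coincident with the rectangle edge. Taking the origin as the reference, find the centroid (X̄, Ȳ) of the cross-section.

rectangular body: A = 240 × 120 = 28800.00, centroid at (120.00, 60.00).
semicircular end: A = ½π·60² = 5654.87, centroid at (-25.46, 60.00).
ΣA = 34454.87 mm²
ΣAX̄ = (28800.00)(120.00) + (5654.87)(-25.46) = 3312000.00 mm³
ΣAȲ = (28800.00)(60.00) + (5654.87)(60.00) = 2067292.01 mm³
X̄ = 3312000.00 / 34454.87 = 96.13 mm
Ȳ = 2067292.01 / 34454.87 = 60.00 mm

X̄ = 96.13 mm, Ȳ = 60.00 mm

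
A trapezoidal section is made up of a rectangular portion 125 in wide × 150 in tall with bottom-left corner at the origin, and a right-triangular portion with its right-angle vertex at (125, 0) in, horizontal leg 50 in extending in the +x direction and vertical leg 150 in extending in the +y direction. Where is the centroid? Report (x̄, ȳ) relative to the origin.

x̄ = 75.69 in, ȳ = 70.83 in

Part | A | x̄ᵢ | ȳᵢ | A·x̄ᵢ | A·ȳᵢ
rectangular portion | 18750.00 | 62.50 | 75.00 | 1171875.00 | 1406250.00
triangular portion | 3750.00 | 141.67 | 50.00 | 531250.00 | 187500.00
Σ | 22500.00 |  |  | 1703125.00 | 1593750.00
x̄ = 1703125.00 / 22500.00 = 75.69 in
ȳ = 1593750.00 / 22500.00 = 70.83 in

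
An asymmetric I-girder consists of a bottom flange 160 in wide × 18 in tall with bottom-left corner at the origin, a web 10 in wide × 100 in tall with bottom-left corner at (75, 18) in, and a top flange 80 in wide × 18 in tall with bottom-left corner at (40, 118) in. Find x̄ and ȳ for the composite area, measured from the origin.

Part | A | x̄ᵢ | ȳᵢ | A·x̄ᵢ | A·ȳᵢ
bottom flange | 2880.00 | 80.00 | 9.00 | 230400.00 | 25920.00
web | 1000.00 | 80.00 | 68.00 | 80000.00 | 68000.00
top flange | 1440.00 | 80.00 | 127.00 | 115200.00 | 182880.00
Σ | 5320.00 |  |  | 425600.00 | 276800.00
x̄ = 425600.00 / 5320.00 = 80.00 in
ȳ = 276800.00 / 5320.00 = 52.03 in

x̄ = 80.00 in, ȳ = 52.03 in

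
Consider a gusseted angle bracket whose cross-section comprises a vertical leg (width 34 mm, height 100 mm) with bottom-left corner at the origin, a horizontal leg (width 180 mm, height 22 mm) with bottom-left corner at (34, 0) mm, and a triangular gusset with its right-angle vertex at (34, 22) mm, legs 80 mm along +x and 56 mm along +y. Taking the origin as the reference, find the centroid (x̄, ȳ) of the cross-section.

Part | A | x̄ᵢ | ȳᵢ | A·x̄ᵢ | A·ȳᵢ
vertical leg | 3400.00 | 17.00 | 50.00 | 57800.00 | 170000.00
horizontal leg | 3960.00 | 124.00 | 11.00 | 491040.00 | 43560.00
gusset | 2240.00 | 60.67 | 40.67 | 135893.33 | 91093.33
Σ | 9600.00 |  |  | 684733.33 | 304653.33
x̄ = 684733.33 / 9600.00 = 71.33 mm
ȳ = 304653.33 / 9600.00 = 31.73 mm

x̄ = 71.33 mm, ȳ = 31.73 mm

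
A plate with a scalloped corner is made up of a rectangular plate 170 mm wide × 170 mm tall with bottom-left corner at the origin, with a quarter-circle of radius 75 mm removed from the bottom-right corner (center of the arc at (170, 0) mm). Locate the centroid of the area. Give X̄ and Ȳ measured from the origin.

X̄ = 75.41 mm, Ȳ = 94.59 mm

plate: A = 170 × 170 = 28900.00, centroid at (85.00, 85.00).
removed quarter-circle: A = −¼π·75² = -4417.86, centroid at (138.17, 31.83).
ΣA = 24482.14 mm², ΣAX̄ = 1846088.01 mm³, ΣAȲ = 2315875.00 mm³.
X̄ = 1846088.01/24482.14 = 75.41 mm; Ȳ = 2315875.00/24482.14 = 94.59 mm.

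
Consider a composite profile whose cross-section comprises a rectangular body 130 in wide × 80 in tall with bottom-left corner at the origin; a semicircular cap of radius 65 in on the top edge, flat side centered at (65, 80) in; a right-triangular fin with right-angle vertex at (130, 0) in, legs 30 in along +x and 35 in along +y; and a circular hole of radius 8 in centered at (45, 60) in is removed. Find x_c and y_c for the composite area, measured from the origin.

rectangular body: A = 130 × 80 = 10400.00, centroid at (65.00, 40.00).
semicircular top: A = ½π·65² = 6636.61, centroid at (65.00, 107.59).
triangular fin: A = ½·30·35 = 525.00, centroid at (140.00, 11.67).
hole: A = −π·8² = -201.06, centroid at (45.00, 60.00).
ΣA = 17360.55 in²
ΣAx_c = (10400.00)(65.00) + (6636.61)(65.00) + (525.00)(140.00) + (-201.06)(45.00) = 1171832.15 in³
ΣAy_c = (10400.00)(40.00) + (6636.61)(107.59) + (525.00)(11.67) + (-201.06)(60.00) = 1124073.78 in³
x_c = 1171832.15 / 17360.55 = 67.50 in
y_c = 1124073.78 / 17360.55 = 64.75 in

x_c = 67.50 in, y_c = 64.75 in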